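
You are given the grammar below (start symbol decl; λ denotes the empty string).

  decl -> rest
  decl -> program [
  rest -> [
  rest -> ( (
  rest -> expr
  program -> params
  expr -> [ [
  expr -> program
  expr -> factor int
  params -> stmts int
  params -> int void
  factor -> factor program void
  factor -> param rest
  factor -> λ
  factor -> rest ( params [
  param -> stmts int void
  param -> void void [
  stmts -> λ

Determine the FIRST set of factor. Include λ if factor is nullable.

{ (, [, int, void, λ }

From factor -> factor program void: factor nullable, take FIRST(factor) ∪ FIRST(program) = { (, [, int, void }.
From factor -> param rest: add FIRST(param) = { int, void }.
factor -> λ contributes λ.
From factor -> rest ( params [: add FIRST(rest) = { (, [, int, void }.
Union: FIRST(factor) = { (, [, int, void, λ }.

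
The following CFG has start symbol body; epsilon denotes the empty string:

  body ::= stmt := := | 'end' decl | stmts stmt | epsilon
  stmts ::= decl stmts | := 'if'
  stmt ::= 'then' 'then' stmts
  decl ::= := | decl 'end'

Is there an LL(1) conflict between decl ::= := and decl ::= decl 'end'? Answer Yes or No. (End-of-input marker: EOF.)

Yes

FIRST(:=) = { := } and FIRST(decl 'end') = { := }.
Both contain :=, so the two alternatives are not disjoint — LL(1) conflict.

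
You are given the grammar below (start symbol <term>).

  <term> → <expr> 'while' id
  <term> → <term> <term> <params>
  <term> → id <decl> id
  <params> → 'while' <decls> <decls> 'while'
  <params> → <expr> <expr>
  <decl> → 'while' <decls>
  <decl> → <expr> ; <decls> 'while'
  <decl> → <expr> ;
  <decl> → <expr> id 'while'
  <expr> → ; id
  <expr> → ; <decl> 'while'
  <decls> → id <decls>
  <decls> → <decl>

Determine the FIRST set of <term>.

{ ;, id }

From <term> → <expr> 'while' id: add FIRST(<expr>) = { ; }.
From <term> → <term> <term> <params>: add FIRST(<term>) = { ;, id }.
<term> → id <decl> id contributes {id}.
Union: FIRST(<term>) = { ;, id }.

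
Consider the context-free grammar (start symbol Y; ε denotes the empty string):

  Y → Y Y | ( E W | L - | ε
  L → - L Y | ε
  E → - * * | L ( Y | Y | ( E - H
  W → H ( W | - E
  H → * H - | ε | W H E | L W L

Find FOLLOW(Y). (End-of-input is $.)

Y is the start symbol, so $ ∈ FOLLOW(Y).
In Y → Y Y: add FIRST(Y)\{ε} = { (, - }.
  Since Y is nullable, also add FOLLOW(Y) = { $, (, *, - }.
In Y → Y Y: Y is at the end, add FOLLOW(Y) = { $, (, *, - }.
In L → - L Y: Y is at the end, add FOLLOW(L) = { $, (, *, - }.
In E → L ( Y: Y is at the end, add FOLLOW(E) = { $, (, *, - }.
In E → Y: Y is at the end, add FOLLOW(E) = { $, (, *, - }.
Union: FOLLOW(Y) = { $, (, *, - }.

{ $, (, *, - }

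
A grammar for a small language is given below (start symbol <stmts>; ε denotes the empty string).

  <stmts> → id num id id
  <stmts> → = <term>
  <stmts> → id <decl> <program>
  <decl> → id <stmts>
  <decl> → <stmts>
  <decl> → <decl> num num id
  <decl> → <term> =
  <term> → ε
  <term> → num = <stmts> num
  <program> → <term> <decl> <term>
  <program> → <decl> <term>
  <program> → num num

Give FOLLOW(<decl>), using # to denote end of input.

{ #, =, id, num }

In <stmts> → id <decl> <program>: add FIRST(<program>) = { =, id, num }.
In <decl> → <decl> num num id: add FIRST(num num id) = { num }.
In <program> → <term> <decl> <term>: add FIRST(<term>)\{ε} = { num }.
  Since <term> is nullable, also add FOLLOW(<program>) = { #, =, id, num }.
In <program> → <decl> <term>: add FIRST(<term>)\{ε} = { num }.
  Since <term> is nullable, also add FOLLOW(<program>) = { #, =, id, num }.
Union: FOLLOW(<decl>) = { #, =, id, num }.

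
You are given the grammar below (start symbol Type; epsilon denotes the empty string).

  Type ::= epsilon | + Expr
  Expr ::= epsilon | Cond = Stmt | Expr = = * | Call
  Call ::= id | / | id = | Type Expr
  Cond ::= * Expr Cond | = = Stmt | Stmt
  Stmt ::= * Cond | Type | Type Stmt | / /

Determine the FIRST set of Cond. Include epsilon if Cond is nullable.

{ *, +, /, =, epsilon }

Cond ::= * Expr Cond contributes {*}.
Cond ::= = = Stmt contributes {=}.
From Cond ::= Stmt: add FIRST(Stmt) = { *, +, /, epsilon } (including epsilon since Stmt is nullable).
Union: FIRST(Cond) = { *, +, /, =, epsilon }.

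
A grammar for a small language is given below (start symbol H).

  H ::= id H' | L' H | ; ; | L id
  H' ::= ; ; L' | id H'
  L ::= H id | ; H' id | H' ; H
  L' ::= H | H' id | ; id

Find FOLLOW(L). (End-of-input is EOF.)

{ id }

In H ::= L id: add FIRST(id) = { id }.
Union: FOLLOW(L) = { id }.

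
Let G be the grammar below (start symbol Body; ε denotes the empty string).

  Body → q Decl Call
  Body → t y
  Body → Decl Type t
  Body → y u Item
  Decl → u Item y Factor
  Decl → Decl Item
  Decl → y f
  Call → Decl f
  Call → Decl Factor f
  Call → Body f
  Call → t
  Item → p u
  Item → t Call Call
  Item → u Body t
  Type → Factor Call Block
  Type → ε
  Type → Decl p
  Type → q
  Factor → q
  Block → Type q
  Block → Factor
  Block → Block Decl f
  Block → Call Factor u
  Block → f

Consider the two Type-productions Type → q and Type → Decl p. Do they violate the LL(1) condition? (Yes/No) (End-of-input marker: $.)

FIRST(q) = { q } and FIRST(Decl p) = { u, y }.
The FIRST sets are disjoint and neither alternative is nullable — no conflict.

No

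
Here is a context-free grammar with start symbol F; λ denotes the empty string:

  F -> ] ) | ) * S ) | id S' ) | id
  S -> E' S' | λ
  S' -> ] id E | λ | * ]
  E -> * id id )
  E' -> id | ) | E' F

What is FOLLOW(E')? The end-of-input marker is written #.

{ ), *, ], id }

In S -> E' S': add FIRST(S')\{λ} = { *, ] }.
  Since S' is nullable, also add FOLLOW(S) = { ) }.
In E' -> E' F: add FIRST(F) = { ), ], id }.
Union: FOLLOW(E') = { ), *, ], id }.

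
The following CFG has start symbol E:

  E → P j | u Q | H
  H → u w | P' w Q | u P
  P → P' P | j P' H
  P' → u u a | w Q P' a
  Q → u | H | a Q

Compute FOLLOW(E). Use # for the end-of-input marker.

E is the start symbol, so # ∈ FOLLOW(E).
Union: FOLLOW(E) = { # }.

{ # }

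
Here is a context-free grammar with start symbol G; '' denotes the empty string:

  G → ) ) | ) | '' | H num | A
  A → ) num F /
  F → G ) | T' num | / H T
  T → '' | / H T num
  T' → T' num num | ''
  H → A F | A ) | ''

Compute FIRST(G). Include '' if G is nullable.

{ ), num, '' }

G → ) ) contributes {)}.
G → ) contributes {)}.
G → '' contributes ''.
From G → H num: H nullable, take FIRST(H) ∪ {num} = { ), num }.
From G → A: add FIRST(A) = { ) }.
Union: FIRST(G) = { ), num, '' }.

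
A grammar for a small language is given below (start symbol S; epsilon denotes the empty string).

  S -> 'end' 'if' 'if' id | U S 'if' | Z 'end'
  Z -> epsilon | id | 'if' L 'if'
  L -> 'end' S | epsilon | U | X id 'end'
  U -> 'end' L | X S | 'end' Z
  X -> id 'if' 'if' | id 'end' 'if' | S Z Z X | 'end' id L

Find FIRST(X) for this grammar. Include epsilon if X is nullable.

{ 'end', 'if', id }

X -> id 'if' 'if' contributes {id}.
X -> id 'end' 'if' contributes {id}.
From X -> S Z Z X: add FIRST(S) = { 'end', 'if', id }.
X -> 'end' id L contributes {'end'}.
Union: FIRST(X) = { 'end', 'if', id }.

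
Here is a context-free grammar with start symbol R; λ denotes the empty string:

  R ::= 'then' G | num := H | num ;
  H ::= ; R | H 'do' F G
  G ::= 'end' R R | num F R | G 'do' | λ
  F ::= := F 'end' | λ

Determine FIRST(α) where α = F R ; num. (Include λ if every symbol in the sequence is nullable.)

{ 'then', :=, num }

Add FIRST(F)\{λ} = { := }; F is nullable, continue.
Add FIRST(R) = { 'then', num }; R is not nullable, stop.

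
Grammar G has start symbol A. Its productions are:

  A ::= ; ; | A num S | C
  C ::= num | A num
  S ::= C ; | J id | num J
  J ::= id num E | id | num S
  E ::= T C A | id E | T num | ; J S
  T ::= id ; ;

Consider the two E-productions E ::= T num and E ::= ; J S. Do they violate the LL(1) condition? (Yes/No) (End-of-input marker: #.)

FIRST(T num) = { id } and FIRST(; J S) = { ; }.
The FIRST sets are disjoint and neither alternative is nullable — no conflict.

No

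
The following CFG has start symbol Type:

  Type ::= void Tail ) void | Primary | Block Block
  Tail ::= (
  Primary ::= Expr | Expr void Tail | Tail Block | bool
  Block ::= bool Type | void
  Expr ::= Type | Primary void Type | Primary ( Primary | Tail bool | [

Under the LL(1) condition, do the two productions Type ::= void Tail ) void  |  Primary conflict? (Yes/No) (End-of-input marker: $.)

Yes

FIRST(void Tail ) void) = { void } and FIRST(Primary) = { (, [, bool, void }.
Both contain void, so the two alternatives are not disjoint — LL(1) conflict.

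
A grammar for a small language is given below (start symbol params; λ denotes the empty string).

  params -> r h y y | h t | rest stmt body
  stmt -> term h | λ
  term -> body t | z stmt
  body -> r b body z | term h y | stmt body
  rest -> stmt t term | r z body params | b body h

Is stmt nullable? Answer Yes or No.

stmt has an λ-production, so stmt ⇒ λ.

Yes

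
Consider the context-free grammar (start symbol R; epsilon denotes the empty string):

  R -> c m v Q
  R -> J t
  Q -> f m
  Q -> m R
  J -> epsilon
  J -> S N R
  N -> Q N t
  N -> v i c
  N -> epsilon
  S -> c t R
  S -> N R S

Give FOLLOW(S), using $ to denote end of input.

{ c, f, m, t, v }

In J -> S N R: add FIRST(N R) = { c, f, m, t, v }.
In S -> N R S: S is at the end, add FOLLOW(S) = { c, f, m, t, v }.
Union: FOLLOW(S) = { c, f, m, t, v }.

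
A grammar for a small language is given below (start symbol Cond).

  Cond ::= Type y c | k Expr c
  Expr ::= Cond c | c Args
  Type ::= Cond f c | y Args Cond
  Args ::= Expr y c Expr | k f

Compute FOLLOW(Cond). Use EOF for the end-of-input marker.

{ EOF, c, f, y }

Cond is the start symbol, so EOF ∈ FOLLOW(Cond).
In Expr ::= Cond c: add FIRST(c) = { c }.
In Type ::= Cond f c: add FIRST(f c) = { f }.
In Type ::= y Args Cond: Cond is at the end, add FOLLOW(Type) = { y }.
Union: FOLLOW(Cond) = { EOF, c, f, y }.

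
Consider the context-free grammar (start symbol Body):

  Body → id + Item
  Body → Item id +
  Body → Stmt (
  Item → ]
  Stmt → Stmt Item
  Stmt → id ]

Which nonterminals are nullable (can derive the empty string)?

{ } (none)

No nonterminal has an empty production or an RHS whose symbols are all nullable.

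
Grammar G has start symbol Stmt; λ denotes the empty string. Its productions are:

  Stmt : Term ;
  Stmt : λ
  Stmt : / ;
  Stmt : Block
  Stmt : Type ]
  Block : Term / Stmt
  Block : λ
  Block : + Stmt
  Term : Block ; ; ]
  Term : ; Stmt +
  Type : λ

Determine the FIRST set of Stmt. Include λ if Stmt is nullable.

{ +, /, ;, ], λ }

From Stmt : Term ;: add FIRST(Term) = { +, ; }.
Stmt : λ contributes λ.
Stmt : / ; contributes {/}.
From Stmt : Block: add FIRST(Block) = { +, ;, λ } (including λ since Block is nullable).
From Stmt : Type ]: Type nullable, take FIRST(Type) ∪ {]} = { ] }.
Union: FIRST(Stmt) = { +, /, ;, ], λ }.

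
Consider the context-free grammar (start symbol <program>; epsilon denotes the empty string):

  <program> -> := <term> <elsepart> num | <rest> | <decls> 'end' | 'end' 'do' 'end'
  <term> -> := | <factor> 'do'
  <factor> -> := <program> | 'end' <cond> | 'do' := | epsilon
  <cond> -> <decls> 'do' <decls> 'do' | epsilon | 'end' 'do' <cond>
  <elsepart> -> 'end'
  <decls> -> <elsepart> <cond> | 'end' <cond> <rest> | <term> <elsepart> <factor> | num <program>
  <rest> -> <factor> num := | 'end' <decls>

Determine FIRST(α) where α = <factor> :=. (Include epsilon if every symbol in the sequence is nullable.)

{ 'do', 'end', := }

Add FIRST(<factor>)\{epsilon} = { 'do', 'end', := }; <factor> is nullable, continue.
:= is a terminal; add {:=} and stop.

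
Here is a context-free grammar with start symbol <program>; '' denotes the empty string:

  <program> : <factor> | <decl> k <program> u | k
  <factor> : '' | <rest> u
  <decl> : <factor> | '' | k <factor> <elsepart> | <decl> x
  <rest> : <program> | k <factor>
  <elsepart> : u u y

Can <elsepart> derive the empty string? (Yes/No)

Nullable nonterminals: <decl>, <factor>, <program>, <rest>.
No production of <elsepart> has an RHS whose symbols are all nullable, so <elsepart> is not nullable.

No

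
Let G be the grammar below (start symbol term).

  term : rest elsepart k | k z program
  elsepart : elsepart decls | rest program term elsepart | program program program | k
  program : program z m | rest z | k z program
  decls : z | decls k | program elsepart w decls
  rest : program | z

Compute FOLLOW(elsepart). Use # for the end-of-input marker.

{ k, w, z }

In term : rest elsepart k: add FIRST(k) = { k }.
In elsepart : elsepart decls: add FIRST(decls) = { k, z }.
In elsepart : rest program term elsepart: elsepart is at the end, add FOLLOW(elsepart) = { k, w, z }.
In decls : program elsepart w decls: add FIRST(w decls) = { w }.
Union: FOLLOW(elsepart) = { k, w, z }.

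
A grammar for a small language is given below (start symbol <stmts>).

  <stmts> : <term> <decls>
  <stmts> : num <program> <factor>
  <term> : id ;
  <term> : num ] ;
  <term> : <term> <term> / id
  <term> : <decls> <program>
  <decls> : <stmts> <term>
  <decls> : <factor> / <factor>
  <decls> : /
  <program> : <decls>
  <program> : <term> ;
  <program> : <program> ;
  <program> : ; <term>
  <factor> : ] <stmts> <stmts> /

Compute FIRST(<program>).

{ /, ;, ], id, num }

From <program> : <decls>: add FIRST(<decls>) = { /, ], id, num }.
From <program> : <term> ;: add FIRST(<term>) = { /, ], id, num }.
From <program> : <program> ;: add FIRST(<program>) = { /, ;, ], id, num }.
<program> : ; <term> contributes {;}.
Union: FIRST(<program>) = { /, ;, ], id, num }.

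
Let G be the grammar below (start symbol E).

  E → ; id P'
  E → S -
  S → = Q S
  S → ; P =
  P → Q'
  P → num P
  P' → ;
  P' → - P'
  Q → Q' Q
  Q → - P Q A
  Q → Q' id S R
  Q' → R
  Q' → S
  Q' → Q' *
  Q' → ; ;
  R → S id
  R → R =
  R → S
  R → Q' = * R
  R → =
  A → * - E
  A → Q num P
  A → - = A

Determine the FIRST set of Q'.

{ ;, = }

From Q' → R: add FIRST(R) = { ;, = }.
From Q' → S: add FIRST(S) = { ;, = }.
From Q' → Q' *: add FIRST(Q') = { ;, = }.
Q' → ; ; contributes {;}.
Union: FIRST(Q') = { ;, = }.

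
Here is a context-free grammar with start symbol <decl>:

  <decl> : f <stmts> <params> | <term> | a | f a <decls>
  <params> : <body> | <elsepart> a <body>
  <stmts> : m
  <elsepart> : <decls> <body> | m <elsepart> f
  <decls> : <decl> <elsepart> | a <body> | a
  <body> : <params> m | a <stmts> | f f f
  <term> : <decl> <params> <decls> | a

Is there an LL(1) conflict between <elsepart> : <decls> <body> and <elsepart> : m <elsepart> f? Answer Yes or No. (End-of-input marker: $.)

FIRST(<decls> <body>) = { a, f } and FIRST(m <elsepart> f) = { m }.
The FIRST sets are disjoint and neither alternative is nullable — no conflict.

No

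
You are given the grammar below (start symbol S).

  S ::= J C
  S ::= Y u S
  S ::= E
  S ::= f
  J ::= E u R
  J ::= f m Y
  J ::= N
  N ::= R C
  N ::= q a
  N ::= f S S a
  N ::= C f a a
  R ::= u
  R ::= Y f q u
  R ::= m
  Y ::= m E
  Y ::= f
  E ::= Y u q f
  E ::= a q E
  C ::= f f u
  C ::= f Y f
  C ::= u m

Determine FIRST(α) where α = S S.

Add FIRST(S) = { a, f, m, q, u }; S is not nullable, stop.

{ a, f, m, q, u }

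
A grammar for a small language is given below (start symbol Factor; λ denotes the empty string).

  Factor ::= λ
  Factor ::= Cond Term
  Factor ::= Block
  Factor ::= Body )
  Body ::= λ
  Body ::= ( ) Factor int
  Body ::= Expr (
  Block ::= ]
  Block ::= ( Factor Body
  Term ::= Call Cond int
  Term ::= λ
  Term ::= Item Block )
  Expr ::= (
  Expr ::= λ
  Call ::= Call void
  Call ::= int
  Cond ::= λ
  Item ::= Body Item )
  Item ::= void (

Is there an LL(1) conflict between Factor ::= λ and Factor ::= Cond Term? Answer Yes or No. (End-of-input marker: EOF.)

FIRST(λ) = { λ } and FIRST(Cond Term) = { (, int, void, λ }.
Both alternatives are nullable, violating the LL(1) condition.

Yes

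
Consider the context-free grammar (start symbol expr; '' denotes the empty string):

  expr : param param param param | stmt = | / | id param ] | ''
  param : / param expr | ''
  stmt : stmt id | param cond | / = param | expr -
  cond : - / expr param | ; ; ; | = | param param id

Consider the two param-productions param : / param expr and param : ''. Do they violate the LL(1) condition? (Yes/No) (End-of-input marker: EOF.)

FIRST(/ param expr) = { / } and FIRST('') = { '' }.
The second alternative is nullable and FOLLOW(param) = { EOF, -, /, ;, =, ], id } shares / with FIRST of the first — conflict.

Yes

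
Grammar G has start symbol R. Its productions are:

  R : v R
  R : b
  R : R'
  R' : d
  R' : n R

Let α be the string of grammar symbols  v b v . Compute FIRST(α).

v is a terminal; add {v} and stop.

{ v }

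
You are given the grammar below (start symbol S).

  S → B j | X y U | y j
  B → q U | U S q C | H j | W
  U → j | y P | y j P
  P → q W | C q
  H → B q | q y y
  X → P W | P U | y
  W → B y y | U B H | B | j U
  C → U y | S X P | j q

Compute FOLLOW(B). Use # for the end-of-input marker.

{ #, j, q, y }

In S → B j: add FIRST(j) = { j }.
In H → B q: add FIRST(q) = { q }.
In W → B y y: add FIRST(y y) = { y }.
In W → U B H: add FIRST(H) = { j, q, y }.
In W → B: B is at the end, add FOLLOW(W) = { #, j, q, y }.
Union: FOLLOW(B) = { #, j, q, y }.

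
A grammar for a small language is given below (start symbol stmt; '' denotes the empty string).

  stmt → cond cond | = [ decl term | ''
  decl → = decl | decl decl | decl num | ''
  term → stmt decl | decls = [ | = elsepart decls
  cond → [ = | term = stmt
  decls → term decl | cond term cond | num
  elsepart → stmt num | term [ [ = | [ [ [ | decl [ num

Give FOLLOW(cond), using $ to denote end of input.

{ $, =, [, num }

In stmt → cond cond: add FIRST(cond) = { =, [, num }.
In stmt → cond cond: cond is at the end, add FOLLOW(stmt) = { $, =, [, num }.
In decls → cond term cond: add FIRST(term cond) = { =, [, num }.
In decls → cond term cond: cond is at the end, add FOLLOW(decls) = { $, =, [, num }.
Union: FOLLOW(cond) = { $, =, [, num }.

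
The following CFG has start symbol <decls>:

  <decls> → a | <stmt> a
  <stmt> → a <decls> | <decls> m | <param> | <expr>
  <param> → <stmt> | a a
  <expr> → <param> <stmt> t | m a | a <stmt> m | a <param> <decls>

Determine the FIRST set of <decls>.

{ a, m }

<decls> → a contributes {a}.
From <decls> → <stmt> a: add FIRST(<stmt>) = { a, m }.
Union: FIRST(<decls>) = { a, m }.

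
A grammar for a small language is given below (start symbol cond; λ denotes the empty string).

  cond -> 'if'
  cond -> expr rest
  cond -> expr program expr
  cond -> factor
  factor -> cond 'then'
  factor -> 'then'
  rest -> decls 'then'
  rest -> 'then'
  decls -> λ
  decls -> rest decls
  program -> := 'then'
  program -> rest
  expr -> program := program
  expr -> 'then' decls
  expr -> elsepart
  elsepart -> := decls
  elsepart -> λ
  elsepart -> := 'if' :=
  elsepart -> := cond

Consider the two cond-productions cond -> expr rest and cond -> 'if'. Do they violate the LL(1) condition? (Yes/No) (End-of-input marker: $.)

FIRST(expr rest) = { 'then', := } and FIRST('if') = { 'if' }.
The FIRST sets are disjoint and neither alternative is nullable — no conflict.

No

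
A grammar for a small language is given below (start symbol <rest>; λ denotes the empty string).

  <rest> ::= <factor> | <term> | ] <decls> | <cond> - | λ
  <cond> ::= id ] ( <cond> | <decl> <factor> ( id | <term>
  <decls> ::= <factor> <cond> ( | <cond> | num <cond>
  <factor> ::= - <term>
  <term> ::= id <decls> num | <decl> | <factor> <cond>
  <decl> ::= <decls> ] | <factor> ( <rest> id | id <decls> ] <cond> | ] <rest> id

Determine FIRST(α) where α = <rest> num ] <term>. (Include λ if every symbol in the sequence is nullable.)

{ -, ], id, num }

Add FIRST(<rest>)\{λ} = { -, ], id, num }; <rest> is nullable, continue.
num is a terminal; add {num} and stop.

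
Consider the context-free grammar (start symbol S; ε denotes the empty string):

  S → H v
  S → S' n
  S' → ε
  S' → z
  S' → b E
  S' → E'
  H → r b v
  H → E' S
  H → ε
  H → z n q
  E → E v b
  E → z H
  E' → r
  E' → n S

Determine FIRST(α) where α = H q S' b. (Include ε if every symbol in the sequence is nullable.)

Add FIRST(H)\{ε} = { n, r, z }; H is nullable, continue.
q is a terminal; add {q} and stop.

{ n, q, r, z }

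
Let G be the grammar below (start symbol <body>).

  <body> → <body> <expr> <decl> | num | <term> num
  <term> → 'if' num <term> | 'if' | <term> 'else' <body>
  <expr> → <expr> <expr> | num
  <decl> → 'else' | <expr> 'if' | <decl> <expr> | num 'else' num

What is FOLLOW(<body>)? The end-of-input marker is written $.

<body> is the start symbol, so $ ∈ FOLLOW(<body>).
In <body> → <body> <expr> <decl>: add FIRST(<expr> <decl>) = { num }.
In <term> → <term> 'else' <body>: <body> is at the end, add FOLLOW(<term>) = { 'else', num }.
Union: FOLLOW(<body>) = { $, 'else', num }.

{ $, 'else', num }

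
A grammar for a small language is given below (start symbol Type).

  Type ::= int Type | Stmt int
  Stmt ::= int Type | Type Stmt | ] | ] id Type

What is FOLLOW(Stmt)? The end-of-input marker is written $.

{ int }

In Type ::= Stmt int: add FIRST(int) = { int }.
In Stmt ::= Type Stmt: Stmt is at the end, add FOLLOW(Stmt) = { int }.
Union: FOLLOW(Stmt) = { int }.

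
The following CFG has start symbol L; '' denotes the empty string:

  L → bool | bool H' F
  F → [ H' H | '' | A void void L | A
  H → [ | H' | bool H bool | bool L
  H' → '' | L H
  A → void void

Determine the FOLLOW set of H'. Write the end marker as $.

{ $, [, bool, void }

In L → bool H' F: add FIRST(F)\{''} = { [, void }.
  Since F is nullable, also add FOLLOW(L) = { $, [, bool, void }.
In F → [ H' H: add FIRST(H)\{''} = { [, bool }.
  Since H is nullable, also add FOLLOW(F) = { $, [, bool, void }.
In H → H': H' is at the end, add FOLLOW(H) = { $, [, bool, void }.
Union: FOLLOW(H') = { $, [, bool, void }.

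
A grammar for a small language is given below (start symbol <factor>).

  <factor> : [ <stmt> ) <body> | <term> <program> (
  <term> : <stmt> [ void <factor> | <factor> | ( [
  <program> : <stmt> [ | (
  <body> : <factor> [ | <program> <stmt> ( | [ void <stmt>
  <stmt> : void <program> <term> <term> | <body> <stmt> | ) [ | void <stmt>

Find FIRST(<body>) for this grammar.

{ (, ), [, void }

From <body> : <factor> [: add FIRST(<factor>) = { (, ), [, void }.
From <body> : <program> <stmt> (: add FIRST(<program>) = { (, ), [, void }.
<body> : [ void <stmt> contributes {[}.
Union: FIRST(<body>) = { (, ), [, void }.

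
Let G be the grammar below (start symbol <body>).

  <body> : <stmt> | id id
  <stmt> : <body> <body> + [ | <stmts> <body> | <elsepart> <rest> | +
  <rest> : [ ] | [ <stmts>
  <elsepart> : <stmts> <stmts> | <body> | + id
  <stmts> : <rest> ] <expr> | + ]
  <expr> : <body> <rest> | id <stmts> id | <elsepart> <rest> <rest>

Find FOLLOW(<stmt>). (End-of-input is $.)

{ $, +, [, id }

In <body> : <stmt>: <stmt> is at the end, add FOLLOW(<body>) = { $, +, [, id }.
Union: FOLLOW(<stmt>) = { $, +, [, id }.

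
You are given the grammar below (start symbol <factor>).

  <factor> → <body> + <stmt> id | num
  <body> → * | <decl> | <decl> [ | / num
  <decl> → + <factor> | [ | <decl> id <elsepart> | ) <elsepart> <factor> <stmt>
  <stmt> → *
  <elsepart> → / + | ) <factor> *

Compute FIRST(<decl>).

{ ), +, [ }

<decl> → + <factor> contributes {+}.
<decl> → [ contributes {[}.
From <decl> → <decl> id <elsepart>: add FIRST(<decl>) = { ), +, [ }.
<decl> → ) <elsepart> <factor> <stmt> contributes {)}.
Union: FIRST(<decl>) = { ), +, [ }.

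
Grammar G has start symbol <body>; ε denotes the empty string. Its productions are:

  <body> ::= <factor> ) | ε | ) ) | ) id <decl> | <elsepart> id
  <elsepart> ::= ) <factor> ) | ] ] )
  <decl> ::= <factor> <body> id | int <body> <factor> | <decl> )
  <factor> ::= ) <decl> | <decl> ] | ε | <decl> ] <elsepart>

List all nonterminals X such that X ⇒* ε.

Directly nullable (have an ε-production): <body>, <factor>.
No other nonterminal has a production whose RHS symbols are all nullable.

{ <body>, <factor> }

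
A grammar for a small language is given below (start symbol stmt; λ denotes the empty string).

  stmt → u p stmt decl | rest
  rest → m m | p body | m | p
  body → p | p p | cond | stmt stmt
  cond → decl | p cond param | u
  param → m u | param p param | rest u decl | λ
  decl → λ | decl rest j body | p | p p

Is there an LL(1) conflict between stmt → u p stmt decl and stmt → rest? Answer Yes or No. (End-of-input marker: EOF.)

No

FIRST(u p stmt decl) = { u } and FIRST(rest) = { m, p }.
The FIRST sets are disjoint and neither alternative is nullable — no conflict.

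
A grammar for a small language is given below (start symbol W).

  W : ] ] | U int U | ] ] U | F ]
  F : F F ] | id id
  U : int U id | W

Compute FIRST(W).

W : ] ] contributes {]}.
From W : U int U: add FIRST(U) = { ], id, int }.
W : ] ] U contributes {]}.
From W : F ]: add FIRST(F) = { id }.
Union: FIRST(W) = { ], id, int }.

{ ], id, int }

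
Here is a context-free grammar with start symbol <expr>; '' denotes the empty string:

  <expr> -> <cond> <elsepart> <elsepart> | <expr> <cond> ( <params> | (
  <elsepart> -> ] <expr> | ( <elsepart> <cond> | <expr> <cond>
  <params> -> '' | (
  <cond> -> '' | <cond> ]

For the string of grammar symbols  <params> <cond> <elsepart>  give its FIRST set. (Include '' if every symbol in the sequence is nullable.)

Add FIRST(<params>)\{''} = { ( }; <params> is nullable, continue.
Add FIRST(<cond>)\{''} = { ] }; <cond> is nullable, continue.
Add FIRST(<elsepart>) = { (, ] }; <elsepart> is not nullable, stop.

{ (, ] }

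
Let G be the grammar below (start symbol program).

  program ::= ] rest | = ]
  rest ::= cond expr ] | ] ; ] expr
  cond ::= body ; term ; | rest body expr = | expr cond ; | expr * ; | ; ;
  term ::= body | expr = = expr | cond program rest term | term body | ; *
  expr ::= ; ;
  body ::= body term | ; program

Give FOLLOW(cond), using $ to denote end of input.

In rest ::= cond expr ]: add FIRST(expr ]) = { ; }.
In cond ::= expr cond ;: add FIRST(;) = { ; }.
In term ::= cond program rest term: add FIRST(program rest term) = { =, ] }.
Union: FOLLOW(cond) = { ;, =, ] }.

{ ;, =, ] }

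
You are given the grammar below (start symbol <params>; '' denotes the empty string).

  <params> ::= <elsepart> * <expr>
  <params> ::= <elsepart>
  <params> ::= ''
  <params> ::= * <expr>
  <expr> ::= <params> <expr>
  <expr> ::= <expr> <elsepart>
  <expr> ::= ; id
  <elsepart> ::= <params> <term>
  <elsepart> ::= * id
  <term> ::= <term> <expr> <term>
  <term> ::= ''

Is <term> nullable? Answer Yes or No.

Yes

<term> has an ''-production, so <term> ⇒ ''.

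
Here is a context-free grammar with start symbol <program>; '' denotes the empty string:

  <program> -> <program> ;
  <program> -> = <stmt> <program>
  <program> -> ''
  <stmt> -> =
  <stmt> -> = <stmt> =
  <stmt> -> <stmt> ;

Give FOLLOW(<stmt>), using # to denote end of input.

{ #, ;, = }

In <program> -> = <stmt> <program>: add FIRST(<program>)\{''} = { ;, = }.
  Since <program> is nullable, also add FOLLOW(<program>) = { #, ; }.
In <stmt> -> = <stmt> =: add FIRST(=) = { = }.
In <stmt> -> <stmt> ;: add FIRST(;) = { ; }.
Union: FOLLOW(<stmt>) = { #, ;, = }.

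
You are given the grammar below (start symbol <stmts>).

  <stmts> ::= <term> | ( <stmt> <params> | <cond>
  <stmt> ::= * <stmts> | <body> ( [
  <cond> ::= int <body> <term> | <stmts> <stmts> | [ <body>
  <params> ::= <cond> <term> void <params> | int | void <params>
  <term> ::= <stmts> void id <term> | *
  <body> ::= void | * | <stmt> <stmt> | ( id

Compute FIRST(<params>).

{ (, *, [, int, void }

From <params> ::= <cond> <term> void <params>: add FIRST(<cond>) = { (, *, [, int }.
<params> ::= int contributes {int}.
<params> ::= void <params> contributes {void}.
Union: FIRST(<params>) = { (, *, [, int, void }.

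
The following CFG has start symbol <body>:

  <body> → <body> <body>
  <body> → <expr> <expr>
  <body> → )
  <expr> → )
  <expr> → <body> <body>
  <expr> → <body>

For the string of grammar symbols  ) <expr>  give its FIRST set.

) is a terminal; add {)} and stop.

{ ) }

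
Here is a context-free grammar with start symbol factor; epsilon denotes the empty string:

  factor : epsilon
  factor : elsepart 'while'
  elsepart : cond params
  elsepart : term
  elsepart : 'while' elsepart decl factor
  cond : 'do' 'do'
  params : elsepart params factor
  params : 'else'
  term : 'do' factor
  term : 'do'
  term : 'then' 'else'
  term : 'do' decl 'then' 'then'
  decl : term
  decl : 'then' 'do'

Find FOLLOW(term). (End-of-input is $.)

In elsepart : term: term is at the end, add FOLLOW(elsepart) = { 'do', 'else', 'then', 'while' }.
In decl : term: term is at the end, add FOLLOW(decl) = { 'do', 'else', 'then', 'while' }.
Union: FOLLOW(term) = { 'do', 'else', 'then', 'while' }.

{ 'do', 'else', 'then', 'while' }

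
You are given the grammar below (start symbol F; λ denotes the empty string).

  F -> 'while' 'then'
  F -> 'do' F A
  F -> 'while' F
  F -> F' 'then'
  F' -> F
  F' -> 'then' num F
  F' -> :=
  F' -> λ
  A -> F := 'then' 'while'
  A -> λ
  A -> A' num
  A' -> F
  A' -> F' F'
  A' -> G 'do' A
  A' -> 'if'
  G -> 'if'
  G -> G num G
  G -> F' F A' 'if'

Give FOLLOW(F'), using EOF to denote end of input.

In F -> F' 'then': add FIRST('then') = { 'then' }.
In A' -> F' F': add FIRST(F')\{λ} = { 'do', 'then', 'while', := }.
  Since F' is nullable, also add FOLLOW(A') = { 'if', num }.
In A' -> F' F': F' is at the end, add FOLLOW(A') = { 'if', num }.
In G -> F' F A' 'if': add FIRST(F A' 'if') = { 'do', 'then', 'while', := }.
Union: FOLLOW(F') = { 'do', 'if', 'then', 'while', :=, num }.

{ 'do', 'if', 'then', 'while', :=, num }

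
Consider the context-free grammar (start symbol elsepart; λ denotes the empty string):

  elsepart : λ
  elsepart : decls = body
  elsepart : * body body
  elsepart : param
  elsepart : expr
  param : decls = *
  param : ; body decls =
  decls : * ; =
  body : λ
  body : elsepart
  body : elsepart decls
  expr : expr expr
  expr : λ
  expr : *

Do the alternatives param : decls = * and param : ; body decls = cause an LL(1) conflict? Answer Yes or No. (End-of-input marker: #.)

No

FIRST(decls = *) = { * } and FIRST(; body decls =) = { ; }.
The FIRST sets are disjoint and neither alternative is nullable — no conflict.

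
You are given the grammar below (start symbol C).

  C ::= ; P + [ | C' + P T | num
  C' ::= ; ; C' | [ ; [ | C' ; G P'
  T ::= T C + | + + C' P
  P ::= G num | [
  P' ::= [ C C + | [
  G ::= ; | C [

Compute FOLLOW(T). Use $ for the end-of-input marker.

{ $, +, ;, [, num }

In C ::= C' + P T: T is at the end, add FOLLOW(C) = { $, +, ;, [, num }.
In T ::= T C +: add FIRST(C +) = { ;, [, num }.
Union: FOLLOW(T) = { $, +, ;, [, num }.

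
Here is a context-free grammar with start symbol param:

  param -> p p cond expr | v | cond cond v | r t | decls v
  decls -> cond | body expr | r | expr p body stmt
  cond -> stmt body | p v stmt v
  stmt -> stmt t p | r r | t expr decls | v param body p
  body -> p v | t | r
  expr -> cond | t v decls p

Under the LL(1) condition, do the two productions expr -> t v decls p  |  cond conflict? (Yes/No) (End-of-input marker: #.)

Yes

FIRST(t v decls p) = { t } and FIRST(cond) = { p, r, t, v }.
Both contain t, so the two alternatives are not disjoint — LL(1) conflict.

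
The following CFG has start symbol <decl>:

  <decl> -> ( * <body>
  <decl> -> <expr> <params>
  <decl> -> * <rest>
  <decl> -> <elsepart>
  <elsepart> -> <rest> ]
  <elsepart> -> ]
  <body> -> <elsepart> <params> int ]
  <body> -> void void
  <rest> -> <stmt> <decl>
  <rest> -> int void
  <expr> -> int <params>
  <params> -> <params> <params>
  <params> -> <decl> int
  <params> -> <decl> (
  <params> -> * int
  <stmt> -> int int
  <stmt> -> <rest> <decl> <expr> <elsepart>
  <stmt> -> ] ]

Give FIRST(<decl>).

{ (, *, ], int }

<decl> -> ( * <body> contributes {(}.
From <decl> -> <expr> <params>: add FIRST(<expr>) = { int }.
<decl> -> * <rest> contributes {*}.
From <decl> -> <elsepart>: add FIRST(<elsepart>) = { ], int }.
Union: FIRST(<decl>) = { (, *, ], int }.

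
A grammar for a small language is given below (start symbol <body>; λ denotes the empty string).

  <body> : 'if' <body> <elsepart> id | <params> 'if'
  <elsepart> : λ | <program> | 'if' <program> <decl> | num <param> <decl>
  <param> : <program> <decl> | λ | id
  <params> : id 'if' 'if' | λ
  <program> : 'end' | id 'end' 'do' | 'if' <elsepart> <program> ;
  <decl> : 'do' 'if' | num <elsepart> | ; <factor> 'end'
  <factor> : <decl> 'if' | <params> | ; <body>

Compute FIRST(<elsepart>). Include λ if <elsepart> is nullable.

<elsepart> : λ contributes λ.
From <elsepart> : <program>: add FIRST(<program>) = { 'end', 'if', id }.
<elsepart> : 'if' <program> <decl> contributes {'if'}.
<elsepart> : num <param> <decl> contributes {num}.
Union: FIRST(<elsepart>) = { 'end', 'if', id, num, λ }.

{ 'end', 'if', id, num, λ }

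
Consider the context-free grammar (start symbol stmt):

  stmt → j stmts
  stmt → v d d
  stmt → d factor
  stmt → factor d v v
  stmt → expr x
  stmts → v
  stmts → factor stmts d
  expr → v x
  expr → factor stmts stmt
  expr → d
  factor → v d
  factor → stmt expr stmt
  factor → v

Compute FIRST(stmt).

{ d, j, v }

stmt → j stmts contributes {j}.
stmt → v d d contributes {v}.
stmt → d factor contributes {d}.
From stmt → factor d v v: add FIRST(factor) = { d, j, v }.
From stmt → expr x: add FIRST(expr) = { d, j, v }.
Union: FIRST(stmt) = { d, j, v }.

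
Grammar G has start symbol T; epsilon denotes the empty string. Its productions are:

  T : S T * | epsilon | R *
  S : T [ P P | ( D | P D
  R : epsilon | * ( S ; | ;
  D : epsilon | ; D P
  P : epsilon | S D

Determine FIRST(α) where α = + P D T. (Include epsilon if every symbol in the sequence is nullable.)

{ + }

+ is a terminal; add {+} and stop.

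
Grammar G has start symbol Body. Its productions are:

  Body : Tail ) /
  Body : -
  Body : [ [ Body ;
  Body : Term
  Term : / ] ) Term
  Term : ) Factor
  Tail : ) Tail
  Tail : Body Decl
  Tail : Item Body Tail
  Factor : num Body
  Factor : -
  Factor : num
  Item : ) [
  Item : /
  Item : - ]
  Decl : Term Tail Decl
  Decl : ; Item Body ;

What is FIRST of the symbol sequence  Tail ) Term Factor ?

Add FIRST(Tail) = { ), -, /, [ }; Tail is not nullable, stop.

{ ), -, /, [ }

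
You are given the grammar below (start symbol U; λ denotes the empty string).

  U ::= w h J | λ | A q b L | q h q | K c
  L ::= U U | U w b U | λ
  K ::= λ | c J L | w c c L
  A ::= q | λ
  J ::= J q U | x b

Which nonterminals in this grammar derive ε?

Directly nullable (have an λ-production): U, L, K, A.
No other nonterminal has a production whose RHS symbols are all nullable.

{ A, K, L, U }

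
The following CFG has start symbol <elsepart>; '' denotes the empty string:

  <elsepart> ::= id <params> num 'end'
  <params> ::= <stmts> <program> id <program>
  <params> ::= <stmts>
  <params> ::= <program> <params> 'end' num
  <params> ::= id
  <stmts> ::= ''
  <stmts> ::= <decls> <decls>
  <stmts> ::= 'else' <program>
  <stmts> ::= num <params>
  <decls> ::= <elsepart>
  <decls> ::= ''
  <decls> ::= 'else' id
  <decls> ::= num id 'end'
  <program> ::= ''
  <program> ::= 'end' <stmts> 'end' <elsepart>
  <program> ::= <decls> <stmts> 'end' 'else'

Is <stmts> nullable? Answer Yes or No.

<stmts> has an ''-production, so <stmts> ⇒ ''.

Yes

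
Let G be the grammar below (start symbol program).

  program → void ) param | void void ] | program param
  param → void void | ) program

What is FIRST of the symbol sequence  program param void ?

Add FIRST(program) = { void }; program is not nullable, stop.

{ void }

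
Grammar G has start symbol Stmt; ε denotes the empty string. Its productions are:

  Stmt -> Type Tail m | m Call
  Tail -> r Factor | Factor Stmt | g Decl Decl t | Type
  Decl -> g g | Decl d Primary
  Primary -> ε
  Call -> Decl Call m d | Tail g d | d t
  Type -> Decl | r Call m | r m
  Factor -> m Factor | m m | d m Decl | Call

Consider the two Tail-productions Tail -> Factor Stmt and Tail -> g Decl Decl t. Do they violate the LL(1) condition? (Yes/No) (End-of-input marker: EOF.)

Yes

FIRST(Factor Stmt) = { d, g, m, r } and FIRST(g Decl Decl t) = { g }.
Both contain g, so the two alternatives are not disjoint — LL(1) conflict.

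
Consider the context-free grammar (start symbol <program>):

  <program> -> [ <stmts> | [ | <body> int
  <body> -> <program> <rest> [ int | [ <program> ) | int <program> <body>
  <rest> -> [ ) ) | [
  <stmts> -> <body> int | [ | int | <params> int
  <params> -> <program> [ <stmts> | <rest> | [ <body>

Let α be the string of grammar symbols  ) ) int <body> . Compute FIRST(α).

) is a terminal; add {)} and stop.

{ ) }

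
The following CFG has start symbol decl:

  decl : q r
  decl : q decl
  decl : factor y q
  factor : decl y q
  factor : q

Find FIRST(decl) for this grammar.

decl : q r contributes {q}.
decl : q decl contributes {q}.
From decl : factor y q: add FIRST(factor) = { q }.
Union: FIRST(decl) = { q }.

{ q }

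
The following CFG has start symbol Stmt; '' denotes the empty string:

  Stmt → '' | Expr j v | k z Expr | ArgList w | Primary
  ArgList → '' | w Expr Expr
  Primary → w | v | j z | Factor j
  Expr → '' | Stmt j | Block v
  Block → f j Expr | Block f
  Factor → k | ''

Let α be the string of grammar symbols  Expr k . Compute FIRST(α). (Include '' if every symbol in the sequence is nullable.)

Add FIRST(Expr)\{''} = { f, j, k, v, w }; Expr is nullable, continue.
k is a terminal; add {k} and stop.

{ f, j, k, v, w }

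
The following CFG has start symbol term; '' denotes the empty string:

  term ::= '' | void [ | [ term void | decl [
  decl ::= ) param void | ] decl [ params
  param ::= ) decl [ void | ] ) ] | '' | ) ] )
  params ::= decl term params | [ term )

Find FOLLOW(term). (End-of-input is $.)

{ $, ), [, ], void }

term is the start symbol, so $ ∈ FOLLOW(term).
In term ::= [ term void: add FIRST(void) = { void }.
In params ::= decl term params: add FIRST(params) = { ), [, ] }.
In params ::= [ term ): add FIRST()) = { ) }.
Union: FOLLOW(term) = { $, ), [, ], void }.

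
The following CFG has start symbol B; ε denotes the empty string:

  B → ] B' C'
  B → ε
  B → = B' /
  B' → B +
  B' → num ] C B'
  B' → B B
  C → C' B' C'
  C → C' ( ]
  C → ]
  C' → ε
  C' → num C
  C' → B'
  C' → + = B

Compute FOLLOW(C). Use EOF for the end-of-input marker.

{ EOF, (, +, /, =, ], num }

In B' → num ] C B': add FIRST(B')\{ε} = { +, =, ], num }.
  Since B' is nullable, also add FOLLOW(B') = { EOF, (, +, /, =, ], num }.
In C' → num C: C is at the end, add FOLLOW(C') = { EOF, (, +, /, =, ], num }.
Union: FOLLOW(C) = { EOF, (, +, /, =, ], num }.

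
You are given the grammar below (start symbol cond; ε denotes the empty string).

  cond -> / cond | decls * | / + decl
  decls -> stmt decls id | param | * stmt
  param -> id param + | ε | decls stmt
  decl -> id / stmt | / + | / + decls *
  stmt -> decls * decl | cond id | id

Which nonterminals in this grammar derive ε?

{ decls, param }

Directly nullable (have an ε-production): param.
decls -> param with every symbol nullable, so decls is nullable.
No other nonterminal has a production whose RHS symbols are all nullable.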